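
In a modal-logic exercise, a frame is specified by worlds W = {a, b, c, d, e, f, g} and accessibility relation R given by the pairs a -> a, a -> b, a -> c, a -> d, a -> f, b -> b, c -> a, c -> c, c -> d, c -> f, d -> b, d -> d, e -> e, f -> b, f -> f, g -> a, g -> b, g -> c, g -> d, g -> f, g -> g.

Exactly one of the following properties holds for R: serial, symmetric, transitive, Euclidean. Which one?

Serial: yes — every world has a successor (e.g. a R a).
Symmetric: no — a R b but not b R a.
Transitive: no — c R a and a R b, but not c R b.
Euclidean: no — a R b and a R c, but not b R c.
Only serial holds.

serial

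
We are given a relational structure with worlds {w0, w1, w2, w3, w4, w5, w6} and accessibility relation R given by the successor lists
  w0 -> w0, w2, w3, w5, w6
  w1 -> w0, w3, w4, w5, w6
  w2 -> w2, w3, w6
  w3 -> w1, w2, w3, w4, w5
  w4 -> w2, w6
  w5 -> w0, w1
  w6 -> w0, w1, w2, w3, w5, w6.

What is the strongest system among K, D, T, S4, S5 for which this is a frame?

Serial (axiom D): yes — every world has a successor (e.g. w0 R w0).
Reflexive (axiom T): no — w1 is not related to itself.
Transitive (axiom 4): no — w0 R w3 and w3 R w1, but not w0 R w1.
Euclidean (axiom 5): no — w0 R w2 and w0 R w5, but not w2 R w5.
So F validates K, D; T would additionally require R to be reflexive. The strongest is D.

D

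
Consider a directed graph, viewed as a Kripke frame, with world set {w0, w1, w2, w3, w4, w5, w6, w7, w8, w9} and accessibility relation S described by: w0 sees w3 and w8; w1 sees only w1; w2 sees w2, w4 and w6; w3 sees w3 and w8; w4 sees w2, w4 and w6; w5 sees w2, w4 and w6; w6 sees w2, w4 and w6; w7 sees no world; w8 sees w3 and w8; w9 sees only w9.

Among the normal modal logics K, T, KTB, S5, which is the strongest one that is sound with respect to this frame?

Reflexive (axiom T): no — w0 is not related to itself.
Symmetric (axiom B): no — w0 S w3 but not w3 S w0.
Euclidean (axiom 5): yes — any two successors of a common world are S-related.
So F validates K; T would additionally require S to be reflexive. The strongest is K.

K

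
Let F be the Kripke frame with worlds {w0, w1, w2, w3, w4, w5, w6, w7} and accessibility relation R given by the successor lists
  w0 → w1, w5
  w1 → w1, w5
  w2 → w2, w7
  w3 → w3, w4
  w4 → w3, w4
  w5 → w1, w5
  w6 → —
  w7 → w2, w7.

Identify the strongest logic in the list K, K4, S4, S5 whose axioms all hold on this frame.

Transitive (axiom 4): yes — every two-step R-path is closed by a direct edge.
Reflexive (axiom T): no — w0 is not related to itself.
Euclidean (axiom 5): yes — any two successors of a common world are R-related.
So F validates K, K4; S4 would additionally require R to be reflexive. The strongest is K4.

K4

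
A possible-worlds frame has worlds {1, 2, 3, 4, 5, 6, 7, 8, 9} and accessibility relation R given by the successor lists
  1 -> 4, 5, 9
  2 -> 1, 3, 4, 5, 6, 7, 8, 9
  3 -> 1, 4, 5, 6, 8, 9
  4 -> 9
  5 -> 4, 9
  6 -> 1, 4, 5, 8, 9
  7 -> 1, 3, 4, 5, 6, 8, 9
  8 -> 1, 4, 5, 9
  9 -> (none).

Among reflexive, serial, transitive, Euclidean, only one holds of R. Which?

transitive

Reflexive: no — 1 is not related to itself.
Serial: no — 9 has no R-successor.
Transitive: yes — every two-step R-path is closed by a direct edge.
Euclidean: no — 1 R 4 and 1 R 5, but not 4 R 5.
Only transitive holds.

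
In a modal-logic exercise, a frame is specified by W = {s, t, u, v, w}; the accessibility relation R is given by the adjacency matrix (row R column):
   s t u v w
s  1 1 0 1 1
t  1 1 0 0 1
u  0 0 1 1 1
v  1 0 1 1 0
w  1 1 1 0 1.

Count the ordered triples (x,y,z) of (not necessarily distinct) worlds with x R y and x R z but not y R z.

12

Enumerating: (s,t,v), (s,v,t), (s,v,w), (s,w,v), (u,v,w), (u,w,v), (v,s,u), (v,u,s), (w,s,u), (w,t,u), (w,u,s), (w,u,t).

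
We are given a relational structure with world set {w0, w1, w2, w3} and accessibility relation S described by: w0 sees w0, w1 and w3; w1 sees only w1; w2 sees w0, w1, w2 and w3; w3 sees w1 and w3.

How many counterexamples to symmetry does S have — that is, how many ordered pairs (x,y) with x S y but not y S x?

6

Enumerating: (w0,w1), (w0,w3), (w2,w0), (w2,w1), (w2,w3), (w3,w1).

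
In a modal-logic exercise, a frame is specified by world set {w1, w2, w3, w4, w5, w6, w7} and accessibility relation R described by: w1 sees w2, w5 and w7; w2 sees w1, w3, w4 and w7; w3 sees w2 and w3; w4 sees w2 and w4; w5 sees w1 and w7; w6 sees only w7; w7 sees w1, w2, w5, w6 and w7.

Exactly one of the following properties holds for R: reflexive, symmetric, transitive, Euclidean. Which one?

Reflexive: no — w1 is not related to itself.
Symmetric: yes — every pair in R has its reverse in R.
Transitive: no — w1 R w2 and w2 R w3, but not w1 R w3.
Euclidean: no — w1 R w2 and w1 R w5, but not w2 R w5.
Only symmetric holds.

symmetric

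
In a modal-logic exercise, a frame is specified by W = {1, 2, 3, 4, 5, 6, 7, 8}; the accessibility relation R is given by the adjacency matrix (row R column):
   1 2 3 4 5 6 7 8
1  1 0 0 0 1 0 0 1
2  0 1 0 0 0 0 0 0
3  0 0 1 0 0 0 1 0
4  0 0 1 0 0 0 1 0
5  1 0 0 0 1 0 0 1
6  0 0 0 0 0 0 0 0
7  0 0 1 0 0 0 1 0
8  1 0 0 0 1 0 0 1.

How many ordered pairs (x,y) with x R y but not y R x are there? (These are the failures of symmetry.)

Enumerating: (4,3), (4,7).

2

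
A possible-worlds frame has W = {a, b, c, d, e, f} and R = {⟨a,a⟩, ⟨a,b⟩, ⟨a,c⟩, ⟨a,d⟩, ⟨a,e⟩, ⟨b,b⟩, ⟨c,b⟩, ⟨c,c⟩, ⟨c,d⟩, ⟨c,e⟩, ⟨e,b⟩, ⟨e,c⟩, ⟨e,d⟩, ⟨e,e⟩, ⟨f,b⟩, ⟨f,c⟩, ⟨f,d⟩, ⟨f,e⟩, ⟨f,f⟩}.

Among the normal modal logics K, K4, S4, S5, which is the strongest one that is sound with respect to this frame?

K4

Transitive (axiom 4): yes — every two-step R-path is closed by a direct edge.
Reflexive (axiom T): no — d is not related to itself.
Euclidean (axiom 5): no — a R b and a R c, but not b R c.
So F validates K, K4; S4 would additionally require R to be reflexive. The strongest is K4.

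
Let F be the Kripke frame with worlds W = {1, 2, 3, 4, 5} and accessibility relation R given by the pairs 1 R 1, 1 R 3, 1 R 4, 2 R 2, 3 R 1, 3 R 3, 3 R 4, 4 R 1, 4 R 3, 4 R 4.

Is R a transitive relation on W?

Transitive: yes — every two-step R-path is closed by a direct edge.

Yes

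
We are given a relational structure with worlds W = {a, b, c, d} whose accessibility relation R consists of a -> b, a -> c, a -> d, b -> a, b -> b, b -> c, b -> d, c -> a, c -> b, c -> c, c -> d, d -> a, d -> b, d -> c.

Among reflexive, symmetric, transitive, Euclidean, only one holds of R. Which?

symmetric

Reflexive: no — a is not related to itself.
Symmetric: yes — every pair in R has its reverse in R.
Transitive: no — a R b and b R a, but not a R a.
Euclidean: no — a R d and a R d, but not d R d.
Only symmetric holds.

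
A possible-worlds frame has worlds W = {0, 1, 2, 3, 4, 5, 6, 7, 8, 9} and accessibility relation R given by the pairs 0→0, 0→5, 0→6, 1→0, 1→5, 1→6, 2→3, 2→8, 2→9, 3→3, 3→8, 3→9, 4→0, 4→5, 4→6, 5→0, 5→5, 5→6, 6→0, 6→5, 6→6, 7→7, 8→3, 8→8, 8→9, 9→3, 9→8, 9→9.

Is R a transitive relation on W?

Transitive: yes — every two-step R-path is closed by a direct edge.

Yes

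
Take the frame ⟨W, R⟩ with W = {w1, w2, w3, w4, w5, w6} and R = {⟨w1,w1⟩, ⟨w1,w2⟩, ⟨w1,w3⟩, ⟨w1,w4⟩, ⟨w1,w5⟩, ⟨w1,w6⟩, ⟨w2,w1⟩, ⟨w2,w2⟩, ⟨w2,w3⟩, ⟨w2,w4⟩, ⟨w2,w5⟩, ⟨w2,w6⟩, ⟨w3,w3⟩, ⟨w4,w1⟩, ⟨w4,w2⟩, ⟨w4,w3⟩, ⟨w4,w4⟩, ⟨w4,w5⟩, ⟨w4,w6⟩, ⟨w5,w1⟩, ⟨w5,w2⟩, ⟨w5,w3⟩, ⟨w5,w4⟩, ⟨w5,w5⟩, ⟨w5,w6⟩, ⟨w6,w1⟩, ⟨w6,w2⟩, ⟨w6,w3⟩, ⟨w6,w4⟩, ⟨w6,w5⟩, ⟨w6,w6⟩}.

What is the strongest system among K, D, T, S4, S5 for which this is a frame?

Serial (axiom D): yes — every world has a successor (e.g. w1 R w1).
Reflexive (axiom T): yes — every world is R-related to itself.
Transitive (axiom 4): yes — every two-step R-path is closed by a direct edge.
Euclidean (axiom 5): no — w1 R w3 and w1 R w2, but not w3 R w2.
So F validates K, D, T, S4; S5 would additionally require R to be Euclidean. The strongest is S4.

S4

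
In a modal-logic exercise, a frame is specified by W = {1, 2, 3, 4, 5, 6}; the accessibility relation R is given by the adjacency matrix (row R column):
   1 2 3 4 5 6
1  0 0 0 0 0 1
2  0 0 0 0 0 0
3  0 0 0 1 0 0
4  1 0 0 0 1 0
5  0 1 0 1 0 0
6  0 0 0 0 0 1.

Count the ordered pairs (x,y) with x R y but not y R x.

Enumerating: (1,6), (3,4), (4,1), (5,2).

4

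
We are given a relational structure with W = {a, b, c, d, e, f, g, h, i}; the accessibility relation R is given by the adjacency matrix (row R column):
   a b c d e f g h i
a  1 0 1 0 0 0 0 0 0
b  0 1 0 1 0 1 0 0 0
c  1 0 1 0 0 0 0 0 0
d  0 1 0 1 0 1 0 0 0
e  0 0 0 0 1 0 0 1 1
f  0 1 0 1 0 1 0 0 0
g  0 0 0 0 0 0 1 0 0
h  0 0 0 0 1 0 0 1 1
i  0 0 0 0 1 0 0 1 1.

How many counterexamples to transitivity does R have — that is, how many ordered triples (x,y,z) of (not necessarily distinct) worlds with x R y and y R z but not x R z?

R is transitive; there are no such tuples.

0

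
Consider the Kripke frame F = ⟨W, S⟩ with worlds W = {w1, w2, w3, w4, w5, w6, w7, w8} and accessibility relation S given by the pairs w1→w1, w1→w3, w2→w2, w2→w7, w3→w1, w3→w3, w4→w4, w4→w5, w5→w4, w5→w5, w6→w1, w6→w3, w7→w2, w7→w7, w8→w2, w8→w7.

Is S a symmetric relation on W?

Symmetric: no — w6 S w1 but not w1 S w6.

No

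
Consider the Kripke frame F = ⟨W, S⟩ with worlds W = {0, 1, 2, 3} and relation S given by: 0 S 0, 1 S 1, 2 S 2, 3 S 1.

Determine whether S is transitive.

Yes

Transitive: yes — every two-step S-path is closed by a direct edge.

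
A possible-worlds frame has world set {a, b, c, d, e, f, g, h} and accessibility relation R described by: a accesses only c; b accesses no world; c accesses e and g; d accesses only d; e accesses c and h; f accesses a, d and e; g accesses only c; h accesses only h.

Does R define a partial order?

No

Reflexive: no — a is not related to itself.
Transitive: no — a R c and c R e, but not a R e.
Antisymmetric: no — c R e and e R c with c ≠ e.
So R is not a partial order.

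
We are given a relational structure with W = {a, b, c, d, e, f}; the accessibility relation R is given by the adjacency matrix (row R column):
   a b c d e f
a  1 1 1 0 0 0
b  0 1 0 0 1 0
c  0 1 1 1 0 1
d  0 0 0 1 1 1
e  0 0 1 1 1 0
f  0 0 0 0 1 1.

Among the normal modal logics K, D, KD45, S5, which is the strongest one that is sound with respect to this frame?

D

Serial (axiom D): yes — every world has a successor (e.g. a R a).
Euclidean (axiom 5): no — a R b and a R c, but not b R c.
Transitive (axiom 4): no — a R b and b R e, but not a R e.
Reflexive (axiom T): yes — every world is R-related to itself.
So F validates K, D; KD45 would additionally require R to be Euclidean and transitive. The strongest is D.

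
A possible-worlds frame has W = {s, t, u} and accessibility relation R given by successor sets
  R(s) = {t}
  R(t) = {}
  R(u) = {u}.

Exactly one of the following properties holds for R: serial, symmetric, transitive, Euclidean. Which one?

Serial: no — t has no R-successor.
Symmetric: no — s R t but not t R s.
Transitive: yes — every two-step R-path is closed by a direct edge.
Euclidean: no — s R t and s R t, but not t R t.
Only transitive holds.

transitive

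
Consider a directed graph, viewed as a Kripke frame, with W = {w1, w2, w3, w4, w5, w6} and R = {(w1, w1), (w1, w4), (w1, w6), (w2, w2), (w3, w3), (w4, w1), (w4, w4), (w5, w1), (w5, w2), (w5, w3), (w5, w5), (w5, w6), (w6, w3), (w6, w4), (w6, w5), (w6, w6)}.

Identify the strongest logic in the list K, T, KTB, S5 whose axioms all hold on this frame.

T

Reflexive (axiom T): yes — every world is R-related to itself.
Symmetric (axiom B): no — w1 R w6 but not w6 R w1.
Euclidean (axiom 5): no — w1 R w4 and w1 R w6, but not w4 R w6.
So F validates K, T; KTB would additionally require R to be symmetric. The strongest is T.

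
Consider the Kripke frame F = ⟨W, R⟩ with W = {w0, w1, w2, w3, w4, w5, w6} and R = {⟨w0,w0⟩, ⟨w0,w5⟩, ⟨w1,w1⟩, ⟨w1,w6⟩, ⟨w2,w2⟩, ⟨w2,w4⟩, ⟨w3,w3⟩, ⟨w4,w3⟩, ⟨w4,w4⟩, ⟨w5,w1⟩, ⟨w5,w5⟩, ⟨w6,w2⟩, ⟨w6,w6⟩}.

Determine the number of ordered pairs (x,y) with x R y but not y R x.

Enumerating: (w0,w5), (w1,w6), (w2,w4), (w4,w3), (w5,w1), (w6,w2).

6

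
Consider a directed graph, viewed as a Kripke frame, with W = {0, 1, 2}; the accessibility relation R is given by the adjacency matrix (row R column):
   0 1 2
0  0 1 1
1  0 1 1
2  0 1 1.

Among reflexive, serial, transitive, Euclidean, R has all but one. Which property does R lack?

Reflexive: no — 0 is not related to itself.
Serial: yes — every world has a successor (e.g. 0 R 1).
Transitive: yes — every two-step R-path is closed by a direct edge.
Euclidean: yes — any two successors of a common world are R-related.
Only reflexive fails.

reflexive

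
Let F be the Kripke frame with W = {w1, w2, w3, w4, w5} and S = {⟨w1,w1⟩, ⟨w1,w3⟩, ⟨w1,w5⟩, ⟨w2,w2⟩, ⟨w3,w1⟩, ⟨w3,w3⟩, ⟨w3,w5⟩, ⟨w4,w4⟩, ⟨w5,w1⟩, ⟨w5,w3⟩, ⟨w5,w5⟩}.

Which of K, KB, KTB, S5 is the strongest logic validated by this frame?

Symmetric (axiom B): yes — every pair in S has its reverse in S.
Reflexive (axiom T): yes — every world is S-related to itself.
Euclidean (axiom 5): yes — any two successors of a common world are S-related.
So F validates K, KB, KTB, S5. The strongest is S5.

S5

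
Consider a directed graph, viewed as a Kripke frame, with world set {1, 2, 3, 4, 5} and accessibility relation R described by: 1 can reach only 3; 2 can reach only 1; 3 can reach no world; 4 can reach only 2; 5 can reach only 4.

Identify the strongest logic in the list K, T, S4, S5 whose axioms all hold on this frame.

K

Reflexive (axiom T): no — 1 is not related to itself.
Transitive (axiom 4): no — 2 R 1 and 1 R 3, but not 2 R 3.
Euclidean (axiom 5): no — 1 R 3 and 1 R 3, but not 3 R 3.
So F validates K; T would additionally require R to be reflexive. The strongest is K.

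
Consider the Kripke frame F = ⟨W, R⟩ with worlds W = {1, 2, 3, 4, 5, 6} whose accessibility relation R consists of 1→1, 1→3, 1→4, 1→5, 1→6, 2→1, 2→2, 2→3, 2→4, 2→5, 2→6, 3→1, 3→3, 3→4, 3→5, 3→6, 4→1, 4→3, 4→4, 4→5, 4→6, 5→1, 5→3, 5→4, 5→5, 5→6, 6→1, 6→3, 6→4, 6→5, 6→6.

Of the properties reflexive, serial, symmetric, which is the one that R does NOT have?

Reflexive: yes — every world is R-related to itself.
Serial: yes — every world has a successor (e.g. 1 R 1).
Symmetric: no — 2 R 1 but not 1 R 2.
Only symmetric fails.

symmetric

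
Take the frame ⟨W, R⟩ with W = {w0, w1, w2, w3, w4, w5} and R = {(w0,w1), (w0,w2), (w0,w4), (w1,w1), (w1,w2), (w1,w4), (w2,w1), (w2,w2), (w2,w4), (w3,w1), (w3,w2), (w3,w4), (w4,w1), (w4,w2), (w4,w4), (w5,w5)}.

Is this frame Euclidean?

Euclidean: yes — any two successors of a common world are R-related.

Yes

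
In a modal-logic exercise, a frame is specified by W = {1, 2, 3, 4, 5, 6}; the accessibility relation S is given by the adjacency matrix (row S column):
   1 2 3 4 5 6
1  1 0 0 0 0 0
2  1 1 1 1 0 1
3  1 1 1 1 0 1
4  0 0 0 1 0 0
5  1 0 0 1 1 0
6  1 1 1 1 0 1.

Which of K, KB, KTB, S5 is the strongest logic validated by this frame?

K

Symmetric (axiom B): no — 2 S 1 but not 1 S 2.
Reflexive (axiom T): yes — every world is S-related to itself.
Euclidean (axiom 5): no — 2 S 1 and 2 S 3, but not 1 S 3.
So F validates K; KB would additionally require S to be symmetric. The strongest is K.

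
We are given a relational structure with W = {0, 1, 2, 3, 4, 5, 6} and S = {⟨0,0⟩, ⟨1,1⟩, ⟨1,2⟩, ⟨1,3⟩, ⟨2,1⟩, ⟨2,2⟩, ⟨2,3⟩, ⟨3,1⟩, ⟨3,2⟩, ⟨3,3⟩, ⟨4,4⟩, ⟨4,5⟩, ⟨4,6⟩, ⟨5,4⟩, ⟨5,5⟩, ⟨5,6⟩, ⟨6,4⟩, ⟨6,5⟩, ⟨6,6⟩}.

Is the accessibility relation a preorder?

Yes

Reflexive: yes — every world is S-related to itself.
Transitive: yes — every two-step S-path is closed by a direct edge.
So S is a preorder.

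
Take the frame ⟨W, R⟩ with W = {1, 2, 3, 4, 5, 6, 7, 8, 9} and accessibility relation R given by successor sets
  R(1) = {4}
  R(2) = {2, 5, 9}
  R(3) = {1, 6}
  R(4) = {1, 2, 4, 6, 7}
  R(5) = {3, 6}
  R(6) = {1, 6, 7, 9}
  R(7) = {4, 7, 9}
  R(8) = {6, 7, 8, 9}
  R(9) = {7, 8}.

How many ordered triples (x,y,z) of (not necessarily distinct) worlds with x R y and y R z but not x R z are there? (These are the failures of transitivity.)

32

Enumerating: (1,4,1), (1,4,2), (1,4,6), (1,4,7), (2,5,3), (2,5,6), (2,9,7), (2,9,8), (3,1,4), (3,6,7), (3,6,9), (4,2,5), … and 20 more.
Total: 32.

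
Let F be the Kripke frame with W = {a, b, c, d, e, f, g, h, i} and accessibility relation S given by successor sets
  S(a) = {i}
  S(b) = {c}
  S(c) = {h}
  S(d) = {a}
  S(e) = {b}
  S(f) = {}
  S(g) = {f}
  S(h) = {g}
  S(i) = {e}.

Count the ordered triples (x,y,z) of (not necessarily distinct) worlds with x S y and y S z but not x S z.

Enumerating: (a,i,e), (b,c,h), (c,h,g), (d,a,i), (e,b,c), (h,g,f), (i,e,b).

7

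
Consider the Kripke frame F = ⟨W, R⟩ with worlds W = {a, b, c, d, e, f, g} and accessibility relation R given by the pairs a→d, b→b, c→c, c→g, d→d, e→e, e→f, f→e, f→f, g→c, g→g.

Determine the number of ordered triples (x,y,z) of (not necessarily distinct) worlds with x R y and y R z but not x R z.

R is transitive; there are no such tuples.

0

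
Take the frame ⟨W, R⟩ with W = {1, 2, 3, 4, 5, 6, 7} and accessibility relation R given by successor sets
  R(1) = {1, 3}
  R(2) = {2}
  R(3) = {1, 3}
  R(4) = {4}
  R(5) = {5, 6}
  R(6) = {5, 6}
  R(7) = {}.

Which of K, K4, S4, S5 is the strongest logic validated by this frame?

Transitive (axiom 4): yes — every two-step R-path is closed by a direct edge.
Reflexive (axiom T): no — 7 is not related to itself.
Euclidean (axiom 5): yes — any two successors of a common world are R-related.
So F validates K, K4; S4 would additionally require R to be reflexive. The strongest is K4.

K4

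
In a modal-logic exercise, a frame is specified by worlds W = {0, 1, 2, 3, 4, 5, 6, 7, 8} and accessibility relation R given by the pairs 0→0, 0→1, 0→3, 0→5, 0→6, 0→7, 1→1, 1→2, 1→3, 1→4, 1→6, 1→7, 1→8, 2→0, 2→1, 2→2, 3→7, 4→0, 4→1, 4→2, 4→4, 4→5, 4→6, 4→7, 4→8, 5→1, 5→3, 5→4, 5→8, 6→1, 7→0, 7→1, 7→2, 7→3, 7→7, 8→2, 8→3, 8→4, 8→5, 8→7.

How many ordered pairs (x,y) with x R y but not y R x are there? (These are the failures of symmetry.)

Enumerating: (0,1), (0,3), (0,5), (0,6), (1,3), (1,8), (2,0), (4,0), (4,2), (4,6), (4,7), (5,1), (5,3), (7,2), (8,2), (8,3), (8,7).

17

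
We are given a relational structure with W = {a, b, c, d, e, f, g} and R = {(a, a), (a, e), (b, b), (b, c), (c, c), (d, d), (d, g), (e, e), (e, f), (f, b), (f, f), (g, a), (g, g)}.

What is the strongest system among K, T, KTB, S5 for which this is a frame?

Reflexive (axiom T): yes — every world is R-related to itself.
Symmetric (axiom B): no — a R e but not e R a.
Euclidean (axiom 5): no — a R e and a R a, but not e R a.
So F validates K, T; KTB would additionally require R to be symmetric. The strongest is T.

T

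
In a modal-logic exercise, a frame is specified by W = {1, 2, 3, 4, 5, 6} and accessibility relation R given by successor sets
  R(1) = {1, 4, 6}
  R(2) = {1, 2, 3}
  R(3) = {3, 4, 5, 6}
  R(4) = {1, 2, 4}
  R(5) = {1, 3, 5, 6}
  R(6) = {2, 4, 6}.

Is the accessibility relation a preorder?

Reflexive: yes — every world is R-related to itself.
Transitive: no — 1 R 4 and 4 R 2, but not 1 R 2.
So R is not a preorder.

No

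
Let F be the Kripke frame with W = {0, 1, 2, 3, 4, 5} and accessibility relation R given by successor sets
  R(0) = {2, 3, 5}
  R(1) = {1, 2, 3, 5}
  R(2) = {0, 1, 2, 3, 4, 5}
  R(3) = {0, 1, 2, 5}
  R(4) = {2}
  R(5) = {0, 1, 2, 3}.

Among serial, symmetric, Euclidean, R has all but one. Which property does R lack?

Serial: yes — every world has a successor (e.g. 0 R 2).
Symmetric: yes — every pair in R has its reverse in R.
Euclidean: no — 2 R 0 and 2 R 1, but not 0 R 1.
Only Euclidean fails.

Euclidean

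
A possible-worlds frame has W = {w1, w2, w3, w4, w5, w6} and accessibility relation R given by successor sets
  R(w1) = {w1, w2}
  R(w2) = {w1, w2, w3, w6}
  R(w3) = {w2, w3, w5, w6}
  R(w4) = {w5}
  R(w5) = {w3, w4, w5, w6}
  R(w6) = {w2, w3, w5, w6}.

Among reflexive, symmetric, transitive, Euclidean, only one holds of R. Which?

Reflexive: no — w4 is not related to itself.
Symmetric: yes — every pair in R has its reverse in R.
Transitive: no — w1 R w2 and w2 R w3, but not w1 R w3.
Euclidean: no — w2 R w1 and w2 R w3, but not w1 R w3.
Only symmetric holds.

symmetric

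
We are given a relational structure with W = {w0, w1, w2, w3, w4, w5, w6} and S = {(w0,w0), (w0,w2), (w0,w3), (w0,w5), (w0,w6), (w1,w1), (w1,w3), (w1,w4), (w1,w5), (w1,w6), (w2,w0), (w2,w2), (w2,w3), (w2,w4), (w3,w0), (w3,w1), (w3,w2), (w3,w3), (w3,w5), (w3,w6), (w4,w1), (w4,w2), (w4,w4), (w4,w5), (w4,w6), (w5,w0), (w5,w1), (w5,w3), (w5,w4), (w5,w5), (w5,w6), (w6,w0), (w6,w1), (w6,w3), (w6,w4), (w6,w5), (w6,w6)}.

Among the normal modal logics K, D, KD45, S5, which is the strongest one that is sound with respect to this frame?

Serial (axiom D): yes — every world has a successor (e.g. w0 S w0).
Euclidean (axiom 5): no — w0 S w2 and w0 S w5, but not w2 S w5.
Transitive (axiom 4): no — w0 S w2 and w2 S w4, but not w0 S w4.
Reflexive (axiom T): yes — every world is S-related to itself.
So F validates K, D; KD45 would additionally require S to be Euclidean and transitive. The strongest is D.

D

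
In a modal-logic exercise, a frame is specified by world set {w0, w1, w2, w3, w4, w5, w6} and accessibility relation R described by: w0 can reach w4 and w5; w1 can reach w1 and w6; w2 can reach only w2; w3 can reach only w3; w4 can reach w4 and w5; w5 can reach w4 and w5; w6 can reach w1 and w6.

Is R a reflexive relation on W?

Reflexive: no — w0 is not related to itself.

No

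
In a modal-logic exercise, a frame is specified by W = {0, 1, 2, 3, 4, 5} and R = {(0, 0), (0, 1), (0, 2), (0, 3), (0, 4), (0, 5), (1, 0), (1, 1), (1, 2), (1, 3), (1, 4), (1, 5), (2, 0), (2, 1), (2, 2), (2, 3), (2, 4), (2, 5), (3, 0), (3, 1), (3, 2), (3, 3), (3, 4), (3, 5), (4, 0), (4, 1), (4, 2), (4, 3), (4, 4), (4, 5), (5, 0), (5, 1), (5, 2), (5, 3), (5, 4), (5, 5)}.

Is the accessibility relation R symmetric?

Yes

Symmetric: yes — every pair in R has its reverse in R.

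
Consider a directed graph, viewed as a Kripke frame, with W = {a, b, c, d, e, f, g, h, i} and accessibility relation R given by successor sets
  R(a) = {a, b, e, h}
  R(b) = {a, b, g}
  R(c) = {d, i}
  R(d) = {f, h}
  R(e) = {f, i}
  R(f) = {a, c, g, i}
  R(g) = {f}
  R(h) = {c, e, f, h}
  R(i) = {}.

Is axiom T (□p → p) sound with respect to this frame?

No

By correspondence theory, T is valid on a frame iff R is reflexive.
Reflexive: no — c is not related to itself.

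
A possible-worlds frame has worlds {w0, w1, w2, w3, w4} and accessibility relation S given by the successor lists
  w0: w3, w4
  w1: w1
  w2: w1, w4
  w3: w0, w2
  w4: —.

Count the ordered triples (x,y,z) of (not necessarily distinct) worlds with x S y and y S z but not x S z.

6

Enumerating: (w0,w3,w0), (w0,w3,w2), (w3,w0,w3), (w3,w0,w4), (w3,w2,w1), (w3,w2,w4).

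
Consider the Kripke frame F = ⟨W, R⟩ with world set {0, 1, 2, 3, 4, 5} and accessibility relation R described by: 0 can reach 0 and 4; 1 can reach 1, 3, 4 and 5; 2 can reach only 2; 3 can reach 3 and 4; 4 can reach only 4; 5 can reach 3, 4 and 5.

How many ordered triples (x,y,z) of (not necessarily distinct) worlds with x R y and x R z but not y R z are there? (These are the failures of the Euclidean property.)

11

Enumerating: (0,4,0), (1,3,1), (1,3,5), (1,4,1), (1,4,3), (1,4,5), (1,5,1), (3,4,3), (5,3,5), (5,4,3), (5,4,5).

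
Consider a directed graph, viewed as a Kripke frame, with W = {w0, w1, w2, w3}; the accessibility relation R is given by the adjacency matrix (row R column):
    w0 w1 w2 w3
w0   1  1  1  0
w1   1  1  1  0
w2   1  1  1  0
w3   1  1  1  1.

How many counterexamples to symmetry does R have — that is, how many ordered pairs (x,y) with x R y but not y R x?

Enumerating: (w3,w0), (w3,w1), (w3,w2).

3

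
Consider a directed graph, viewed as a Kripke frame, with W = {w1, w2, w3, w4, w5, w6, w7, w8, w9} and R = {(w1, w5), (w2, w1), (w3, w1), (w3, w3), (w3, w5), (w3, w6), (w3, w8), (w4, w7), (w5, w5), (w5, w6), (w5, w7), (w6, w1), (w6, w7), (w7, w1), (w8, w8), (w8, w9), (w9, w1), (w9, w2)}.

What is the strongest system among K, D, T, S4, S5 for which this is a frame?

Serial (axiom D): yes — every world has a successor (e.g. w1 R w5).
Reflexive (axiom T): no — w1 is not related to itself.
Transitive (axiom 4): no — w1 R w5 and w5 R w6, but not w1 R w6.
Euclidean (axiom 5): no — w3 R w1 and w3 R w6, but not w1 R w6.
So F validates K, D; T would additionally require R to be reflexive. The strongest is D.

D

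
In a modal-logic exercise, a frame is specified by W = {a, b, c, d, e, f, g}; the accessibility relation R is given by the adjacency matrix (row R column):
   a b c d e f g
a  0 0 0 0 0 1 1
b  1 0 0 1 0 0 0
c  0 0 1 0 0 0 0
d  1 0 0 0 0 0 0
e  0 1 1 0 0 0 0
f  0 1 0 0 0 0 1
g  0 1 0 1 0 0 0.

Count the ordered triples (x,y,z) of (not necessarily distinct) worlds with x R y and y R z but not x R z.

Enumerating: (a,f,b), (a,g,b), (a,g,d), (b,a,f), (b,a,g), (d,a,f), (d,a,g), (e,b,a), (e,b,d), (f,b,a), (f,b,d), (f,g,d), (g,b,a), (g,d,a).

14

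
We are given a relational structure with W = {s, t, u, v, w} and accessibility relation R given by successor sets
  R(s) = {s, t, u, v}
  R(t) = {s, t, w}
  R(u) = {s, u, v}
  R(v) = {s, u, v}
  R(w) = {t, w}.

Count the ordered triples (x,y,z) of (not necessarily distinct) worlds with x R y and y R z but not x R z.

6

Enumerating: (s,t,w), (t,s,u), (t,s,v), (u,s,t), (v,s,t), (w,t,s).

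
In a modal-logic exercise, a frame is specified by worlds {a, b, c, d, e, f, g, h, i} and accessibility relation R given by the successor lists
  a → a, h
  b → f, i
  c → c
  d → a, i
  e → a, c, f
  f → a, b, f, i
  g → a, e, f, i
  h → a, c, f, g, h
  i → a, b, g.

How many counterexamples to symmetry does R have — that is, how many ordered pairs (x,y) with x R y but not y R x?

Enumerating: (d,a), (d,i), (e,a), (e,c), (e,f), (f,a), (f,i), (g,a), (g,e), (g,f), (h,c), (h,f), (h,g), (i,a).

14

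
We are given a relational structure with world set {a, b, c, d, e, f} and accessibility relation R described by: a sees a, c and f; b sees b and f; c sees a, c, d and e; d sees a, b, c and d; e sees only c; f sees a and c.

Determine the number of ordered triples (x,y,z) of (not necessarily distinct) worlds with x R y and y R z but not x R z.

15

Enumerating: (a,c,d), (a,c,e), (b,f,a), (b,f,c), (c,a,f), (c,d,b), (d,a,f), (d,b,f), (d,c,e), (e,c,a), (e,c,d), (e,c,e), (f,a,f), (f,c,d), (f,c,e).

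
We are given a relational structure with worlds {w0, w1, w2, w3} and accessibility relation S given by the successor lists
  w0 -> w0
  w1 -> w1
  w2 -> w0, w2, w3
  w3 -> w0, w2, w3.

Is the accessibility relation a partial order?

No

Reflexive: yes — every world is S-related to itself.
Transitive: yes — every two-step S-path is closed by a direct edge.
Antisymmetric: no — w2 S w3 and w3 S w2 with w2 ≠ w3.
So S is not a partial order.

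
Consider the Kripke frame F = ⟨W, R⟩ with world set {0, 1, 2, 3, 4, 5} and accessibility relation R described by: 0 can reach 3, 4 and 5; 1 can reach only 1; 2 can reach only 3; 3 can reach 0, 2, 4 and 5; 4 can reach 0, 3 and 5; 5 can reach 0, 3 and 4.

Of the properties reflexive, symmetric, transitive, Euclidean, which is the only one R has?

Reflexive: no — 0 is not related to itself.
Symmetric: yes — every pair in R has its reverse in R.
Transitive: no — 0 R 3 and 3 R 2, but not 0 R 2.
Euclidean: no — 3 R 0 and 3 R 2, but not 0 R 2.
Only symmetric holds.

symmetric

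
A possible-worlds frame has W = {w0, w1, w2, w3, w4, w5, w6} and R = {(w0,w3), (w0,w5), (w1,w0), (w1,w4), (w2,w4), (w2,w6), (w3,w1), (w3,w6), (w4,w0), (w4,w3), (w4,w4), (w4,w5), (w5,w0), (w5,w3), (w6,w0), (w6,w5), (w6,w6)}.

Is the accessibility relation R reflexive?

No

Reflexive: no — w0 is not related to itself.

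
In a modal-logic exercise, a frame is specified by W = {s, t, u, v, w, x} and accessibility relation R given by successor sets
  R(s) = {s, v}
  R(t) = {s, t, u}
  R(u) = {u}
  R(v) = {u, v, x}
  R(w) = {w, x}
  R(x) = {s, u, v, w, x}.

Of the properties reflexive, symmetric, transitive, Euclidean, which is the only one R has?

reflexive

Reflexive: yes — every world is R-related to itself.
Symmetric: no — s R v but not v R s.
Transitive: no — s R v and v R u, but not s R u.
Euclidean: no — t R s and t R u, but not s R u.
Only reflexive holds.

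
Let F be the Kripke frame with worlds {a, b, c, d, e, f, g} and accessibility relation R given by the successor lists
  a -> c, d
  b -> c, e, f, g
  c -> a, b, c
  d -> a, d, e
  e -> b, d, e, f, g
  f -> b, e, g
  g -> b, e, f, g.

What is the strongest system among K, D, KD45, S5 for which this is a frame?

Serial (axiom D): yes — every world has a successor (e.g. a R c).
Euclidean (axiom 5): no — a R c and a R d, but not c R d.
Transitive (axiom 4): no — a R c and c R b, but not a R b.
Reflexive (axiom T): no — a is not related to itself.
So F validates K, D; KD45 would additionally require R to be Euclidean and transitive. The strongest is D.

D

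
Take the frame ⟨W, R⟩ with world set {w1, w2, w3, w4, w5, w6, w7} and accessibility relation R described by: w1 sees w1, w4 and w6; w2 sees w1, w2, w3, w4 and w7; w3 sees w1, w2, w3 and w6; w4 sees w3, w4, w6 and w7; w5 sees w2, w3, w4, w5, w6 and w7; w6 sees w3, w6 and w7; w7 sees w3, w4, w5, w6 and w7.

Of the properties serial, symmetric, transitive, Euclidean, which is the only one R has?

serial

Serial: yes — every world has a successor (e.g. w1 R w1).
Symmetric: no — w1 R w4 but not w4 R w1.
Transitive: no — w1 R w4 and w4 R w3, but not w1 R w3.
Euclidean: no — w1 R w6 and w1 R w4, but not w6 R w4.
Only serial holds.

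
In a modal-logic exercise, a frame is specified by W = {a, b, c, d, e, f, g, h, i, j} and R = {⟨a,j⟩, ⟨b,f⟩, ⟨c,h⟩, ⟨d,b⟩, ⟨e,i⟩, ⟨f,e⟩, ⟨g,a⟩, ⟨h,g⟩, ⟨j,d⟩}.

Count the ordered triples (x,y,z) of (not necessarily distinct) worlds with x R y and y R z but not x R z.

Enumerating: (a,j,d), (b,f,e), (c,h,g), (d,b,f), (f,e,i), (g,a,j), (h,g,a), (j,d,b).

8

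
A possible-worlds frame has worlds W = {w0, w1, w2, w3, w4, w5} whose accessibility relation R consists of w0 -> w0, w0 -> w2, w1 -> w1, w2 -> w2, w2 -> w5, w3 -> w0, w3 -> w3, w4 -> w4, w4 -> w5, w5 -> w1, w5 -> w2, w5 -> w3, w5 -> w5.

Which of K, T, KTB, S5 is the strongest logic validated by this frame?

T

Reflexive (axiom T): yes — every world is R-related to itself.
Symmetric (axiom B): no — w0 R w2 but not w2 R w0.
Euclidean (axiom 5): no — w5 R w1 and w5 R w2, but not w1 R w2.
So F validates K, T; KTB would additionally require R to be symmetric. The strongest is T.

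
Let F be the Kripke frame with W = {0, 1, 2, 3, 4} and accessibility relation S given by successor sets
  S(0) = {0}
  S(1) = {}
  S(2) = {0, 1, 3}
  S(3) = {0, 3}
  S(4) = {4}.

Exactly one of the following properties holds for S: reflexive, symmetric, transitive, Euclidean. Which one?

Reflexive: no — 1 is not related to itself.
Symmetric: no — 2 S 0 but not 0 S 2.
Transitive: yes — every two-step S-path is closed by a direct edge.
Euclidean: no — 2 S 0 and 2 S 1, but not 0 S 1.
Only transitive holds.

transitive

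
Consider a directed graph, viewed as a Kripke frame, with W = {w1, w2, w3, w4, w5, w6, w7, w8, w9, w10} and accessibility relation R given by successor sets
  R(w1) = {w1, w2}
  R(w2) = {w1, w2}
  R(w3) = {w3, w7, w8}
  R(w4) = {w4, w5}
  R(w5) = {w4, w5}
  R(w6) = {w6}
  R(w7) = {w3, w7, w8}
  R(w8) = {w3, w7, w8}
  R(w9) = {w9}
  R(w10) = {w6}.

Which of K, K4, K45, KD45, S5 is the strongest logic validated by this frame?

Transitive (axiom 4): yes — every two-step R-path is closed by a direct edge.
Euclidean (axiom 5): yes — any two successors of a common world are R-related.
Serial (axiom D): yes — every world has a successor (e.g. w1 R w1).
Reflexive (axiom T): no — w10 is not related to itself.
So F validates K, K4, K45, KD45; S5 would additionally require R to be reflexive. The strongest is KD45.

KD45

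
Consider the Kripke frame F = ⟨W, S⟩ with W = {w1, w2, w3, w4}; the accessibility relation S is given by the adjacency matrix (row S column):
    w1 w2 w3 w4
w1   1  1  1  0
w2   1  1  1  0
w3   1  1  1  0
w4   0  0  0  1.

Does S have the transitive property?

Transitive: yes — every two-step S-path is closed by a direct edge.

Yes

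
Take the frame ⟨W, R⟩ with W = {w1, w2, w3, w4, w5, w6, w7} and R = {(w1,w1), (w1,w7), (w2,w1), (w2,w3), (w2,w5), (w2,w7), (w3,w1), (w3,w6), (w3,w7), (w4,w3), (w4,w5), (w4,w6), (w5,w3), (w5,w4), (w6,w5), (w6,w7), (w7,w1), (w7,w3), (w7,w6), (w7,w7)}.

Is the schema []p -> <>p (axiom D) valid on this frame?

The schema D characterises exactly the serial frames.
Serial: yes — every world has a successor (e.g. w1 R w1).

Yes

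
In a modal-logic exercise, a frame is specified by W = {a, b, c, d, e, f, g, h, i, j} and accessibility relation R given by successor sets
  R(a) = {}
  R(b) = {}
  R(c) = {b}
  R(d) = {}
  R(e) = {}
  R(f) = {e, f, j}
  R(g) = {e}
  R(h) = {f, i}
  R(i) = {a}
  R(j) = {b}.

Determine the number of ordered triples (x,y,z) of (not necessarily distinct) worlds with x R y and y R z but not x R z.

4

Enumerating: (f,j,b), (h,f,e), (h,f,j), (h,i,a).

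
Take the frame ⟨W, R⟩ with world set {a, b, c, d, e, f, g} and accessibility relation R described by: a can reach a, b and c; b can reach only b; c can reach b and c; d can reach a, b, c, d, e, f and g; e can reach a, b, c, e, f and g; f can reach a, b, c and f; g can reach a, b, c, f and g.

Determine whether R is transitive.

Yes

Transitive: yes — every two-step R-path is closed by a direct edge.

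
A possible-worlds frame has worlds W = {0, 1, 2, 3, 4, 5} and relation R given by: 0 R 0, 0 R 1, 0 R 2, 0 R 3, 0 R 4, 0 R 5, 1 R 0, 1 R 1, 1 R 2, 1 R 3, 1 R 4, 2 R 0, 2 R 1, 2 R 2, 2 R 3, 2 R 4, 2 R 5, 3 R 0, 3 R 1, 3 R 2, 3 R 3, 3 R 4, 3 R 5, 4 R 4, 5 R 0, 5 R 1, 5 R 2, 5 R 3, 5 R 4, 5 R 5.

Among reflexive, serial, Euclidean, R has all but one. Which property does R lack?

Euclidean

Reflexive: yes — every world is R-related to itself.
Serial: yes — every world has a successor (e.g. 0 R 0).
Euclidean: no — 0 R 1 and 0 R 5, but not 1 R 5.
Only Euclidean fails.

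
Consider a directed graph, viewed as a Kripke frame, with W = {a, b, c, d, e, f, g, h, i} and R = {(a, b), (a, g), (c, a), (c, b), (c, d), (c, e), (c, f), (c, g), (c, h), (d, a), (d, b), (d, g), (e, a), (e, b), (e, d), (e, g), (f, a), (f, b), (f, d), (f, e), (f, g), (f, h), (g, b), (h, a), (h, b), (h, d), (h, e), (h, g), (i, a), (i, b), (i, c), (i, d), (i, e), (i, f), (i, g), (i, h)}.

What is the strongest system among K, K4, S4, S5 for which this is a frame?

K4

Transitive (axiom 4): yes — every two-step R-path is closed by a direct edge.
Reflexive (axiom T): no — a is not related to itself.
Euclidean (axiom 5): no — a R b and a R g, but not b R g.
So F validates K, K4; S4 would additionally require R to be reflexive. The strongest is K4.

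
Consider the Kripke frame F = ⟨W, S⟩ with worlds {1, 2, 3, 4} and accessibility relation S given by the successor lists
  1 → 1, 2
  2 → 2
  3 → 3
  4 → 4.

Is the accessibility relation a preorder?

Reflexive: yes — every world is S-related to itself.
Transitive: yes — every two-step S-path is closed by a direct edge.
So S is a preorder.

Yes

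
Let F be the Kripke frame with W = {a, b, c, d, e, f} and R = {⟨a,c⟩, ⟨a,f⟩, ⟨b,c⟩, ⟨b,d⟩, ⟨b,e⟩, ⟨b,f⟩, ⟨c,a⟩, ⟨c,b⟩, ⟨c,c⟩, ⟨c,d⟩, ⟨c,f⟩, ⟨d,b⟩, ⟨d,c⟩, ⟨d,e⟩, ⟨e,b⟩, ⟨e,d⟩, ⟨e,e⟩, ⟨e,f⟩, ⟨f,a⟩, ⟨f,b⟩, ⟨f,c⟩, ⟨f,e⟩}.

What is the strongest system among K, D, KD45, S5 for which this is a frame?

D

Serial (axiom D): yes — every world has a successor (e.g. a R c).
Euclidean (axiom 5): no — b R c and b R e, but not c R e.
Transitive (axiom 4): no — a R c and c R b, but not a R b.
Reflexive (axiom T): no — a is not related to itself.
So F validates K, D; KD45 would additionally require R to be Euclidean and transitive. The strongest is D.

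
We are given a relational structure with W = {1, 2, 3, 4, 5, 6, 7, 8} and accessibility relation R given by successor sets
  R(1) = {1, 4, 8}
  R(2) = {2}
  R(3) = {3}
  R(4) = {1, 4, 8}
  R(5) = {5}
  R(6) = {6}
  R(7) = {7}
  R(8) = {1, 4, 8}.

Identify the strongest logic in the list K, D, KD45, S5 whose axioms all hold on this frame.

S5

Serial (axiom D): yes — every world has a successor (e.g. 1 R 1).
Euclidean (axiom 5): yes — any two successors of a common world are R-related.
Transitive (axiom 4): yes — every two-step R-path is closed by a direct edge.
Reflexive (axiom T): yes — every world is R-related to itself.
So F validates K, D, KD45, S5. The strongest is S5.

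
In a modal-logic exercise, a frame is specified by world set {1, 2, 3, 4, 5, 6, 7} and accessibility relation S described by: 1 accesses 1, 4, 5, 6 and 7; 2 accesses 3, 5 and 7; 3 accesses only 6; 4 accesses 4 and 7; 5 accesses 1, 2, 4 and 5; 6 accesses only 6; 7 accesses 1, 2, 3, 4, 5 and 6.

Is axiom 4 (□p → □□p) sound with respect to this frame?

No

Axiom 4 corresponds to the accessibility relation being transitive.
Transitive: no — 1 S 5 and 5 S 2, but not 1 S 2.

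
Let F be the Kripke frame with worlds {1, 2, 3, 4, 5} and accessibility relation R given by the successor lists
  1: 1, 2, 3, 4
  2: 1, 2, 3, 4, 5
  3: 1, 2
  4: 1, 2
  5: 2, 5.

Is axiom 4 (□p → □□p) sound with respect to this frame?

Axiom 4 corresponds to the accessibility relation being transitive.
Transitive: no — 1 R 2 and 2 R 5, but not 1 R 5.

No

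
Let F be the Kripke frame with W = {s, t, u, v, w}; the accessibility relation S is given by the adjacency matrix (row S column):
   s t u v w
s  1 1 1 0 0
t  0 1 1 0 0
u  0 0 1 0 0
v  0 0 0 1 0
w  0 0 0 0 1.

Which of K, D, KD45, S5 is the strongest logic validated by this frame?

D

Serial (axiom D): yes — every world has a successor (e.g. s S s).
Euclidean (axiom 5): no — s S u and s S t, but not u S t.
Transitive (axiom 4): yes — every two-step S-path is closed by a direct edge.
Reflexive (axiom T): yes — every world is S-related to itself.
So F validates K, D; KD45 would additionally require S to be Euclidean. The strongest is D.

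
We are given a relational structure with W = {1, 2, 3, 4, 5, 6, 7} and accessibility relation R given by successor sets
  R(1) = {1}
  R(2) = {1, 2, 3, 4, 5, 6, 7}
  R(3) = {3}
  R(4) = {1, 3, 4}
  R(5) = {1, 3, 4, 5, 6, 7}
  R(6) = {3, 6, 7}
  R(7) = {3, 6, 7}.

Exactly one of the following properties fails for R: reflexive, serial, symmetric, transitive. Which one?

Reflexive: yes — every world is R-related to itself.
Serial: yes — every world has a successor (e.g. 1 R 1).
Symmetric: no — 2 R 1 but not 1 R 2.
Transitive: yes — every two-step R-path is closed by a direct edge.
Only symmetric fails.

symmetric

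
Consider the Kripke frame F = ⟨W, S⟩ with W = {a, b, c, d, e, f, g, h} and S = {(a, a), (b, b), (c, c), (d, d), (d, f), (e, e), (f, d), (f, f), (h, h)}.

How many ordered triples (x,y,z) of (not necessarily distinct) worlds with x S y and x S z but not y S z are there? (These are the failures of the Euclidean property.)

S is Euclidean; there are no such tuples.

0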